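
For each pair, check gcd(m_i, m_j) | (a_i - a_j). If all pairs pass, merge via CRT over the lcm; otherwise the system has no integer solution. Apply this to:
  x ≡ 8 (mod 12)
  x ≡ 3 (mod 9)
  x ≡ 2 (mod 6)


Moduli 12, 9, 6 are not pairwise coprime, so CRT works modulo lcm(m_i) when all pairwise compatibility conditions hold.
Pairwise compatibility: gcd(m_i, m_j) must divide a_i - a_j for every pair.
Merge one congruence at a time:
  Start: x ≡ 8 (mod 12).
  Combine with x ≡ 3 (mod 9): gcd(12, 9) = 3, and 3 - 8 = -5 is NOT divisible by 3.
    ⇒ system is inconsistent (no integer solution).

No solution (the system is inconsistent).


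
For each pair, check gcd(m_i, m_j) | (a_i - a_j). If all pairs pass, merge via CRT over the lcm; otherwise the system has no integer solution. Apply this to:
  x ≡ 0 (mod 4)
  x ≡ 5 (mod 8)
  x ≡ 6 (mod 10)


Moduli 4, 8, 10 are not pairwise coprime, so CRT works modulo lcm(m_i) when all pairwise compatibility conditions hold.
Pairwise compatibility: gcd(m_i, m_j) must divide a_i - a_j for every pair.
Merge one congruence at a time:
  Start: x ≡ 0 (mod 4).
  Combine with x ≡ 5 (mod 8): gcd(4, 8) = 4, and 5 - 0 = 5 is NOT divisible by 4.
    ⇒ system is inconsistent (no integer solution).

No solution (the system is inconsistent).


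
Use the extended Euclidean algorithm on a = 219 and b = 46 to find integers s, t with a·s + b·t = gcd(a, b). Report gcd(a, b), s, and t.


Euclidean algorithm on (219, 46) — divide until remainder is 0:
  219 = 4 · 46 + 35
  46 = 1 · 35 + 11
  35 = 3 · 11 + 2
  11 = 5 · 2 + 1
  2 = 2 · 1 + 0
gcd(219, 46) = 1.
Track Bezout coefficients alongside the remainders: start with r₀ = 219 = a·1 + b·0 (s = 1, t = 0) and r₁ = 46 = a·0 + b·1 (s = 0, t = 1); each new remainder r_{k+1} = r_{k-1} − q_k·r_k inherits s_{k+1} = s_{k-1} − q_k·s_k, t_{k+1} = t_{k-1} − q_k·t_k, so r_k = a·s_k + b·t_k at every step:
  q = 4: r = 35, s = 1 − 4·0 = 1, t = 0 − 4·1 = -4  (check: 219·1 + 46·(-4) = 35)
  q = 1: r = 11, s = 0 − 1·1 = -1, t = 1 − 1·(-4) = 5  (check: 219·(-1) + 46·5 = 11)
  q = 3: r = 2, s = 1 − 3·(-1) = 4, t = -4 − 3·5 = -19  (check: 219·4 + 46·(-19) = 2)
  q = 5: r = 1, s = -1 − 5·4 = -21, t = 5 − 5·(-19) = 100  (check: 219·(-21) + 46·100 = 1)
The row with r = 1 (the gcd) gives the Bezout coefficients s = -21, t = 100.
Result: 219 · (-21) + 46 · (100) = 1.

gcd(219, 46) = 1; s = -21, t = 100 (check: 219·(-21) + 46·100 = 1).


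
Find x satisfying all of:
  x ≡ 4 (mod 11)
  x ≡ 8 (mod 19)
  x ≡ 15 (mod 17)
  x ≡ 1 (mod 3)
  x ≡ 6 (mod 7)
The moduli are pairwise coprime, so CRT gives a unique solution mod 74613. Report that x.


Product of moduli M = 11 · 19 · 17 · 3 · 7 = 74613.
Merge one congruence at a time:
  Start: x ≡ 4 (mod 11).
  Combine with x ≡ 8 (mod 19); new modulus lcm = 209.
    Write x = 4 + 11·t and substitute into x ≡ 8 (mod 19): 11·t ≡ 8 − 4 = 4 (mod 19).
    The inverse of 11 mod 19 is 7 (since 11·7 = 77 = 4·19 + 1), so t ≡ 7·4 = 28 ≡ 9 (mod 19).
    Then x = 4 + 11·9 = 103, valid modulo lcm(11, 19) = 209: x ≡ 103 (mod 209).
  Combine with x ≡ 15 (mod 17); new modulus lcm = 3553.
    Write x = 103 + 209·t and substitute into x ≡ 15 (mod 17): 209·t ≡ 15 − 103 = -88 (mod 17).
    Reduce coefficients mod 17: 5·t ≡ 14 (mod 17).
    The inverse of 5 mod 17 is 7 (since 5·7 = 35 = 2·17 + 1), so t ≡ 7·14 = 98 ≡ 13 (mod 17).
    Then x = 103 + 209·13 = 2820, valid modulo lcm(209, 17) = 3553: x ≡ 2820 (mod 3553).
  Combine with x ≡ 1 (mod 3); new modulus lcm = 10659.
    Write x = 2820 + 3553·t and substitute into x ≡ 1 (mod 3): 3553·t ≡ 1 − 2820 = -2819 (mod 3).
    Reduce coefficients mod 3: 1·t ≡ 1 (mod 3).
    So t ≡ 1 (mod 3).
    Then x = 2820 + 3553·1 = 6373, valid modulo lcm(3553, 3) = 10659: x ≡ 6373 (mod 10659).
  Combine with x ≡ 6 (mod 7); new modulus lcm = 74613.
    Write x = 6373 + 10659·t and substitute into x ≡ 6 (mod 7): 10659·t ≡ 6 − 6373 = -6367 (mod 7).
    Reduce coefficients mod 7: 5·t ≡ 3 (mod 7).
    The inverse of 5 mod 7 is 3 (since 5·3 = 15 = 2·7 + 1), so t ≡ 3·3 = 9 ≡ 2 (mod 7).
    Then x = 6373 + 10659·2 = 27691, valid modulo lcm(10659, 7) = 74613: x ≡ 27691 (mod 74613).
Verify against each original: 27691 mod 11 = 4, 27691 mod 19 = 8, 27691 mod 17 = 15, 27691 mod 3 = 1, 27691 mod 7 = 6.

x ≡ 27691 (mod 74613).


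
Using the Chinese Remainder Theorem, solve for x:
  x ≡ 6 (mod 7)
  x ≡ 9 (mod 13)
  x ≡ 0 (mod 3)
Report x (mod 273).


Moduli 7, 13, 3 are pairwise coprime; by CRT there is a unique solution modulo M = 7 · 13 · 3 = 273.
Solve pairwise, accumulating the modulus:
  Start with x ≡ 6 (mod 7).
  Combine with x ≡ 9 (mod 13): since gcd(7, 13) = 1, we get a unique residue mod 91.
    Write x = 6 + 7·t and substitute into x ≡ 9 (mod 13): 7·t ≡ 9 − 6 = 3 (mod 13).
    The inverse of 7 mod 13 is 2 (since 7·2 = 14 = 1·13 + 1), so t ≡ 2·3 = 6 ≡ 6 (mod 13).
    Then x = 6 + 7·6 = 48, valid modulo lcm(7, 13) = 91: x ≡ 48 (mod 91).
  Combine with x ≡ 0 (mod 3): since gcd(91, 3) = 1, we get a unique residue mod 273.
    Write x = 48 + 91·t and substitute into x ≡ 0 (mod 3): 91·t ≡ 0 − 48 = -48 (mod 3).
    Reduce coefficients mod 3: 1·t ≡ 0 (mod 3).
    So t ≡ 0 (mod 3).
    Then x = 48 + 91·0 = 48, valid modulo lcm(91, 3) = 273: x ≡ 48 (mod 273).
Verify: 48 mod 7 = 6 ✓, 48 mod 13 = 9 ✓, 48 mod 3 = 0 ✓.

x ≡ 48 (mod 273).


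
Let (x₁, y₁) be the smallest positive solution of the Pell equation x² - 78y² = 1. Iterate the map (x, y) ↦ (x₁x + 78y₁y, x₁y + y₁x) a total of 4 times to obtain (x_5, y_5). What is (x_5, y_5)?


Step 1: Find the fundamental solution (x₁, y₁) of x² - 78y² = 1.
  Expand √78 as a continued fraction. a₀ = ⌊√78⌋ = 8; iterate m_{k+1} = d_k·a_k − m_k, d_{k+1} = (78 − m_{k+1}²)/d_k, a_{k+1} = ⌊(a₀ + m_{k+1})/d_{k+1}⌋ (starting m₀ = 0, d₀ = 1), with convergents p_k = a_k·p_{k-1} + p_{k-2}, q_k = a_k·q_{k-1} + q_{k-2} (p₋₁ = 1, q₋₁ = 0):
  k = 0: a₀ = 8; p₀/q₀ = 8/1; p₀² − 78·q₀² = 64 − 78 = -14.
  k = 1: m = 8, d = 14, a = ⌊(8 + 8)/14⌋ = 1; p/q = (1·8 + 1)/(1·1 + 0) = 9/1; p² − 78·q² = 81 − 78 = 3.
  k = 2: m = 6, d = 3, a = ⌊(8 + 6)/3⌋ = 4; p/q = (4·9 + 8)/(4·1 + 1) = 44/5; p² − 78·q² = 1936 − 1950 = -14.
  k = 3: m = 6, d = 14, a = ⌊(8 + 6)/14⌋ = 1; p/q = (1·44 + 9)/(1·5 + 1) = 53/6; p² − 78·q² = 2809 − 2808 = 1.
  The first convergent with p² − 78·q² = 1 gives the fundamental solution (x₁, y₁) = (53, 6).
Step 2: Apply the recurrence (x_{n+1}, y_{n+1}) = (x₁x_n + 78y₁y_n, x₁y_n + y₁x_n) repeatedly.
  From (x_1, y_1) = (53, 6): x_2 = 53·53 + 78·6·6 = 5617; y_2 = 53·6 + 6·53 = 636.
  From (x_2, y_2) = (5617, 636): x_3 = 53·5617 + 78·6·636 = 595349; y_3 = 53·636 + 6·5617 = 67410.
  From (x_3, y_3) = (595349, 67410): x_4 = 53·595349 + 78·6·67410 = 63101377; y_4 = 53·67410 + 6·595349 = 7144824.
  From (x_4, y_4) = (63101377, 7144824): x_5 = 53·63101377 + 78·6·7144824 = 6688150613; y_5 = 53·7144824 + 6·63101377 = 757283934.
Step 3: Verify x_5² - 78·y_5² = 44731358622172275769 - 44731358622172275768 = 1 (should be 1). ✓

(x_1, y_1) = (53, 6); (x_5, y_5) = (6688150613, 757283934).


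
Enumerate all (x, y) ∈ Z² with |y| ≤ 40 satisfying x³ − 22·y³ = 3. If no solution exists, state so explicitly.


The equation is x³ - 22y³ = 3. For fixed y, x³ = 22·y³ + 3, so a solution requires the RHS to be a perfect cube.
Strategy: iterate y from -40 to 40, compute RHS = 22·y³ + 3, and check whether it is a (positive or negative) perfect cube.
Check small values of y:
  y = 0: RHS = 3 is not a perfect cube.
  y = 1: RHS = 25 is not a perfect cube.
  y = -1: RHS = -19 is not a perfect cube.
  y = 2: RHS = 179 is not a perfect cube.
  y = -2: RHS = -173 is not a perfect cube.
  y = 3: RHS = 597 is not a perfect cube.
  y = -3: RHS = -591 is not a perfect cube.
Continuing the search up to |y| = 40 finds no solutions either.
No (x, y) in the scanned range satisfies the equation.

No integer solutions with |y| ≤ 40.


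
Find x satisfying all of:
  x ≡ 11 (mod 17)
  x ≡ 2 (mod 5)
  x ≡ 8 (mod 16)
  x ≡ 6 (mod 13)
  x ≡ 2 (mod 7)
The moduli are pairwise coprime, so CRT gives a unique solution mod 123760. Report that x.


Product of moduli M = 17 · 5 · 16 · 13 · 7 = 123760.
Merge one congruence at a time:
  Start: x ≡ 11 (mod 17).
  Combine with x ≡ 2 (mod 5); new modulus lcm = 85.
    Write x = 11 + 17·t and substitute into x ≡ 2 (mod 5): 17·t ≡ 2 − 11 = -9 (mod 5).
    Reduce coefficients mod 5: 2·t ≡ 1 (mod 5).
    The inverse of 2 mod 5 is 3 (since 2·3 = 6 = 1·5 + 1), so t ≡ 3·1 = 3 ≡ 3 (mod 5).
    Then x = 11 + 17·3 = 62, valid modulo lcm(17, 5) = 85: x ≡ 62 (mod 85).
  Combine with x ≡ 8 (mod 16); new modulus lcm = 1360.
    Write x = 62 + 85·t and substitute into x ≡ 8 (mod 16): 85·t ≡ 8 − 62 = -54 (mod 16).
    Reduce coefficients mod 16: 5·t ≡ 10 (mod 16).
    The inverse of 5 mod 16 is 13 (since 5·13 = 65 = 4·16 + 1), so t ≡ 13·10 = 130 ≡ 2 (mod 16).
    Then x = 62 + 85·2 = 232, valid modulo lcm(85, 16) = 1360: x ≡ 232 (mod 1360).
  Combine with x ≡ 6 (mod 13); new modulus lcm = 17680.
    Write x = 232 + 1360·t and substitute into x ≡ 6 (mod 13): 1360·t ≡ 6 − 232 = -226 (mod 13).
    Reduce coefficients mod 13: 8·t ≡ 8 (mod 13).
    The inverse of 8 mod 13 is 5 (since 8·5 = 40 = 3·13 + 1), so t ≡ 5·8 = 40 ≡ 1 (mod 13).
    Then x = 232 + 1360·1 = 1592, valid modulo lcm(1360, 13) = 17680: x ≡ 1592 (mod 17680).
  Combine with x ≡ 2 (mod 7); new modulus lcm = 123760.
    Write x = 1592 + 17680·t and substitute into x ≡ 2 (mod 7): 17680·t ≡ 2 − 1592 = -1590 (mod 7).
    Reduce coefficients mod 7: 5·t ≡ 6 (mod 7).
    The inverse of 5 mod 7 is 3 (since 5·3 = 15 = 2·7 + 1), so t ≡ 3·6 = 18 ≡ 4 (mod 7).
    Then x = 1592 + 17680·4 = 72312, valid modulo lcm(17680, 7) = 123760: x ≡ 72312 (mod 123760).
Verify against each original: 72312 mod 17 = 11, 72312 mod 5 = 2, 72312 mod 16 = 8, 72312 mod 13 = 6, 72312 mod 7 = 2.

x ≡ 72312 (mod 123760).


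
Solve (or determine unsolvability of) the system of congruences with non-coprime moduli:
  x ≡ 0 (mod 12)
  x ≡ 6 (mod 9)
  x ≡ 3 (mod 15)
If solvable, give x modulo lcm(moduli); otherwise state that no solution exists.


Moduli 12, 9, 15 are not pairwise coprime, so CRT works modulo lcm(m_i) when all pairwise compatibility conditions hold.
Pairwise compatibility: gcd(m_i, m_j) must divide a_i - a_j for every pair.
Merge one congruence at a time:
  Start: x ≡ 0 (mod 12).
  Combine with x ≡ 6 (mod 9): gcd(12, 9) = 3; 6 - 0 = 6, which IS divisible by 3, so compatible.
    Write x = 0 + 12·t and substitute into x ≡ 6 (mod 9): 12·t ≡ 6 − 0 = 6 (mod 9).
    Divide the congruence (and modulus) by g = 3: 4·t ≡ 2 (mod 3).
    Reduce coefficients mod 3: 1·t ≡ 2 (mod 3).
    So t ≡ 2 (mod 3).
    Then x = 0 + 12·2 = 24, valid modulo lcm(12, 9) = 36: x ≡ 24 (mod 36).
  Combine with x ≡ 3 (mod 15): gcd(36, 15) = 3; 3 - 24 = -21, which IS divisible by 3, so compatible.
    Write x = 24 + 36·t and substitute into x ≡ 3 (mod 15): 36·t ≡ 3 − 24 = -21 (mod 15).
    Divide the congruence (and modulus) by g = 3: 12·t ≡ -7 (mod 5).
    Reduce coefficients mod 5: 2·t ≡ 3 (mod 5).
    The inverse of 2 mod 5 is 3 (since 2·3 = 6 = 1·5 + 1), so t ≡ 3·3 = 9 ≡ 4 (mod 5).
    Then x = 24 + 36·4 = 168, valid modulo lcm(36, 15) = 180: x ≡ 168 (mod 180).
Verify: 168 mod 12 = 0, 168 mod 9 = 6, 168 mod 15 = 3.

x ≡ 168 (mod 180).


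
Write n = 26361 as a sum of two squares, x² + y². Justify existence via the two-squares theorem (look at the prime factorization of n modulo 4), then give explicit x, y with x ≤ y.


Step 1: Factor n = 26361 = 3^2 · 29 · 101.
Step 2: Check the mod-4 condition on each prime factor: 3 ≡ 3 (mod 4), exponent 2 (must be even); 29 ≡ 1 (mod 4), exponent 1; 101 ≡ 1 (mod 4), exponent 1.
All primes ≡ 3 (mod 4) appear to even exponent (or don't appear), so by the two-squares theorem n IS expressible as a sum of two squares.
Step 3: Build a representation. Group n = k² · m with k = 3 and m = 29 · 101 = 2929 (a product of primes ≡ 1 (mod 4)); a representation of m scales to one of n via (k·x)² + (k·y)² = k²(x² + y²). Each prime p ≡ 1 (mod 4) is itself a sum of two squares; find a² by testing p − a² for a perfect square:
  29: 29 − 1² = 28, 29 − 2² = 25 = 5² ⇒ 29 = 2² + 5².
  101: 101 − 1² = 100 = 10² ⇒ 101 = 1² + 10².
  Combine using the Brahmagupta–Fibonacci identity (a² + b²)(c² + d²) = (ac − bd)² + (ad + bc)² = (ac + bd)² + (ad − bc)²:
  29 · 101 = 2929: from (2² + 5²)(1² + 10²), take (2·1 − 5·10, 2·10 + 5·1) = (2 − 50, 20 + 5) = (-48, 25); dropping signs (only squares matter) gives (48, 25); check 48² + 25² = 2304 + 625 = 2929 ✓.
  Scale by k = 3: (3·48, 3·25) = (144, 75).
Step 4: Order so x ≤ y and verify: 75² + 144² = 5625 + 20736 = 26361 = n. ✓

n = 26361 = 75² + 144² (one valid representation with x ≤ y).


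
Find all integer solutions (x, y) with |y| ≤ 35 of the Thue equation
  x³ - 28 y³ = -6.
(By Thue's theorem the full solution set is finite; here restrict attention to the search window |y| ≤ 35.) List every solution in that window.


The equation is x³ - 28y³ = -6. For fixed y, x³ = 28·y³ − 6, so a solution requires the RHS to be a perfect cube.
Strategy: iterate y from -35 to 35, compute RHS = 28·y³ − 6, and check whether it is a (positive or negative) perfect cube.
Check small values of y:
  y = 0: RHS = -6 is not a perfect cube.
  y = 1: RHS = 22 is not a perfect cube.
  y = -1: RHS = -34 is not a perfect cube.
  y = 2: RHS = 218 is not a perfect cube.
  y = -2: RHS = -230 is not a perfect cube.
  y = 3: RHS = 750 is not a perfect cube.
  y = -3: RHS = -762 is not a perfect cube.
Continuing the search up to |y| = 35 finds no solutions either.
No (x, y) in the scanned range satisfies the equation.

No integer solutions with |y| ≤ 35.


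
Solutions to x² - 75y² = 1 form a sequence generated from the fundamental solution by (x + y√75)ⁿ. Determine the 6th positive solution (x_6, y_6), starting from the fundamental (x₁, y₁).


Step 1: Find the fundamental solution (x₁, y₁) of x² - 75y² = 1.
  Expand √75 as a continued fraction. a₀ = ⌊√75⌋ = 8; iterate m_{k+1} = d_k·a_k − m_k, d_{k+1} = (75 − m_{k+1}²)/d_k, a_{k+1} = ⌊(a₀ + m_{k+1})/d_{k+1}⌋ (starting m₀ = 0, d₀ = 1), with convergents p_k = a_k·p_{k-1} + p_{k-2}, q_k = a_k·q_{k-1} + q_{k-2} (p₋₁ = 1, q₋₁ = 0):
  k = 0: a₀ = 8; p₀/q₀ = 8/1; p₀² − 75·q₀² = 64 − 75 = -11.
  k = 1: m = 8, d = 11, a = ⌊(8 + 8)/11⌋ = 1; p/q = (1·8 + 1)/(1·1 + 0) = 9/1; p² − 75·q² = 81 − 75 = 6.
  k = 2: m = 3, d = 6, a = ⌊(8 + 3)/6⌋ = 1; p/q = (1·9 + 8)/(1·1 + 1) = 17/2; p² − 75·q² = 289 − 300 = -11.
  k = 3: m = 3, d = 11, a = ⌊(8 + 3)/11⌋ = 1; p/q = (1·17 + 9)/(1·2 + 1) = 26/3; p² − 75·q² = 676 − 675 = 1.
  The first convergent with p² − 75·q² = 1 gives the fundamental solution (x₁, y₁) = (26, 3).
Step 2: Apply the recurrence (x_{n+1}, y_{n+1}) = (x₁x_n + 75y₁y_n, x₁y_n + y₁x_n) repeatedly.
  From (x_1, y_1) = (26, 3): x_2 = 26·26 + 75·3·3 = 1351; y_2 = 26·3 + 3·26 = 156.
  From (x_2, y_2) = (1351, 156): x_3 = 26·1351 + 75·3·156 = 70226; y_3 = 26·156 + 3·1351 = 8109.
  From (x_3, y_3) = (70226, 8109): x_4 = 26·70226 + 75·3·8109 = 3650401; y_4 = 26·8109 + 3·70226 = 421512.
  From (x_4, y_4) = (3650401, 421512): x_5 = 26·3650401 + 75·3·421512 = 189750626; y_5 = 26·421512 + 3·3650401 = 21910515.
  From (x_5, y_5) = (189750626, 21910515): x_6 = 26·189750626 + 75·3·21910515 = 9863382151; y_6 = 26·21910515 + 3·189750626 = 1138925268.
Step 3: Verify x_6² - 75·y_6² = 97286307456665386801 - 97286307456665386800 = 1 (should be 1). ✓

(x_1, y_1) = (26, 3); (x_6, y_6) = (9863382151, 1138925268).


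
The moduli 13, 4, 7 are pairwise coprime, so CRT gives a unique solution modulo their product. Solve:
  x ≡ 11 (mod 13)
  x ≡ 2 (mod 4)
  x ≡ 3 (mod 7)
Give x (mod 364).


Moduli 13, 4, 7 are pairwise coprime; by CRT there is a unique solution modulo M = 13 · 4 · 7 = 364.
Solve pairwise, accumulating the modulus:
  Start with x ≡ 11 (mod 13).
  Combine with x ≡ 2 (mod 4): since gcd(13, 4) = 1, we get a unique residue mod 52.
    Write x = 11 + 13·t and substitute into x ≡ 2 (mod 4): 13·t ≡ 2 − 11 = -9 (mod 4).
    Reduce coefficients mod 4: 1·t ≡ 3 (mod 4).
    So t ≡ 3 (mod 4).
    Then x = 11 + 13·3 = 50, valid modulo lcm(13, 4) = 52: x ≡ 50 (mod 52).
  Combine with x ≡ 3 (mod 7): since gcd(52, 7) = 1, we get a unique residue mod 364.
    Write x = 50 + 52·t and substitute into x ≡ 3 (mod 7): 52·t ≡ 3 − 50 = -47 (mod 7).
    Reduce coefficients mod 7: 3·t ≡ 2 (mod 7).
    The inverse of 3 mod 7 is 5 (since 3·5 = 15 = 2·7 + 1), so t ≡ 5·2 = 10 ≡ 3 (mod 7).
    Then x = 50 + 52·3 = 206, valid modulo lcm(52, 7) = 364: x ≡ 206 (mod 364).
Verify: 206 mod 13 = 11 ✓, 206 mod 4 = 2 ✓, 206 mod 7 = 3 ✓.

x ≡ 206 (mod 364).


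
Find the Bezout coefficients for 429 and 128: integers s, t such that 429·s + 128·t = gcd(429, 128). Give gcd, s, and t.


Euclidean algorithm on (429, 128) — divide until remainder is 0:
  429 = 3 · 128 + 45
  128 = 2 · 45 + 38
  45 = 1 · 38 + 7
  38 = 5 · 7 + 3
  7 = 2 · 3 + 1
  3 = 3 · 1 + 0
gcd(429, 128) = 1.
Track Bezout coefficients alongside the remainders: start with r₀ = 429 = a·1 + b·0 (s = 1, t = 0) and r₁ = 128 = a·0 + b·1 (s = 0, t = 1); each new remainder r_{k+1} = r_{k-1} − q_k·r_k inherits s_{k+1} = s_{k-1} − q_k·s_k, t_{k+1} = t_{k-1} − q_k·t_k, so r_k = a·s_k + b·t_k at every step:
  q = 3: r = 45, s = 1 − 3·0 = 1, t = 0 − 3·1 = -3  (check: 429·1 + 128·(-3) = 45)
  q = 2: r = 38, s = 0 − 2·1 = -2, t = 1 − 2·(-3) = 7  (check: 429·(-2) + 128·7 = 38)
  q = 1: r = 7, s = 1 − 1·(-2) = 3, t = -3 − 1·7 = -10  (check: 429·3 + 128·(-10) = 7)
  q = 5: r = 3, s = -2 − 5·3 = -17, t = 7 − 5·(-10) = 57  (check: 429·(-17) + 128·57 = 3)
  q = 2: r = 1, s = 3 − 2·(-17) = 37, t = -10 − 2·57 = -124  (check: 429·37 + 128·(-124) = 1)
The row with r = 1 (the gcd) gives the Bezout coefficients s = 37, t = -124.
Result: 429 · (37) + 128 · (-124) = 1.

gcd(429, 128) = 1; s = 37, t = -124 (check: 429·37 + 128·(-124) = 1).


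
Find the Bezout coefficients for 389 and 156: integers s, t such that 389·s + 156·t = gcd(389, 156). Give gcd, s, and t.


Euclidean algorithm on (389, 156) — divide until remainder is 0:
  389 = 2 · 156 + 77
  156 = 2 · 77 + 2
  77 = 38 · 2 + 1
  2 = 2 · 1 + 0
gcd(389, 156) = 1.
Track Bezout coefficients alongside the remainders: start with r₀ = 389 = a·1 + b·0 (s = 1, t = 0) and r₁ = 156 = a·0 + b·1 (s = 0, t = 1); each new remainder r_{k+1} = r_{k-1} − q_k·r_k inherits s_{k+1} = s_{k-1} − q_k·s_k, t_{k+1} = t_{k-1} − q_k·t_k, so r_k = a·s_k + b·t_k at every step:
  q = 2: r = 77, s = 1 − 2·0 = 1, t = 0 − 2·1 = -2  (check: 389·1 + 156·(-2) = 77)
  q = 2: r = 2, s = 0 − 2·1 = -2, t = 1 − 2·(-2) = 5  (check: 389·(-2) + 156·5 = 2)
  q = 38: r = 1, s = 1 − 38·(-2) = 77, t = -2 − 38·5 = -192  (check: 389·77 + 156·(-192) = 1)
The row with r = 1 (the gcd) gives the Bezout coefficients s = 77, t = -192.
Result: 389 · (77) + 156 · (-192) = 1.

gcd(389, 156) = 1; s = 77, t = -192 (check: 389·77 + 156·(-192) = 1).


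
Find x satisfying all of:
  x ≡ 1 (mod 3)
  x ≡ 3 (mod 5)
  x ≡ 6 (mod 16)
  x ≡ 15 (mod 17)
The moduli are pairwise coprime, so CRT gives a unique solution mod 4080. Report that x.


Product of moduli M = 3 · 5 · 16 · 17 = 4080.
Merge one congruence at a time:
  Start: x ≡ 1 (mod 3).
  Combine with x ≡ 3 (mod 5); new modulus lcm = 15.
    Write x = 1 + 3·t and substitute into x ≡ 3 (mod 5): 3·t ≡ 3 − 1 = 2 (mod 5).
    The inverse of 3 mod 5 is 2 (since 3·2 = 6 = 1·5 + 1), so t ≡ 2·2 = 4 ≡ 4 (mod 5).
    Then x = 1 + 3·4 = 13, valid modulo lcm(3, 5) = 15: x ≡ 13 (mod 15).
  Combine with x ≡ 6 (mod 16); new modulus lcm = 240.
    Write x = 13 + 15·t and substitute into x ≡ 6 (mod 16): 15·t ≡ 6 − 13 = -7 (mod 16).
    Reduce coefficients mod 16: 15·t ≡ 9 (mod 16).
    The inverse of 15 mod 16 is 15 (since 15·15 = 225 = 14·16 + 1), so t ≡ 15·9 = 135 ≡ 7 (mod 16).
    Then x = 13 + 15·7 = 118, valid modulo lcm(15, 16) = 240: x ≡ 118 (mod 240).
  Combine with x ≡ 15 (mod 17); new modulus lcm = 4080.
    Write x = 118 + 240·t and substitute into x ≡ 15 (mod 17): 240·t ≡ 15 − 118 = -103 (mod 17).
    Reduce coefficients mod 17: 2·t ≡ 16 (mod 17).
    The inverse of 2 mod 17 is 9 (since 2·9 = 18 = 1·17 + 1), so t ≡ 9·16 = 144 ≡ 8 (mod 17).
    Then x = 118 + 240·8 = 2038, valid modulo lcm(240, 17) = 4080: x ≡ 2038 (mod 4080).
Verify against each original: 2038 mod 3 = 1, 2038 mod 5 = 3, 2038 mod 16 = 6, 2038 mod 17 = 15.

x ≡ 2038 (mod 4080).


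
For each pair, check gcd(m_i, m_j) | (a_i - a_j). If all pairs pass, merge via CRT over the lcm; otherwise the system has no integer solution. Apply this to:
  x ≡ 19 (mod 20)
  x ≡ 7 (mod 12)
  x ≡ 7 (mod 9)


Moduli 20, 12, 9 are not pairwise coprime, so CRT works modulo lcm(m_i) when all pairwise compatibility conditions hold.
Pairwise compatibility: gcd(m_i, m_j) must divide a_i - a_j for every pair.
Merge one congruence at a time:
  Start: x ≡ 19 (mod 20).
  Combine with x ≡ 7 (mod 12): gcd(20, 12) = 4; 7 - 19 = -12, which IS divisible by 4, so compatible.
    Write x = 19 + 20·t and substitute into x ≡ 7 (mod 12): 20·t ≡ 7 − 19 = -12 (mod 12).
    Divide the congruence (and modulus) by g = 4: 5·t ≡ -3 (mod 3).
    Reduce coefficients mod 3: 2·t ≡ 0 (mod 3).
    The inverse of 2 mod 3 is 2 (since 2·2 = 4 = 1·3 + 1), so t ≡ 2·0 = 0 ≡ 0 (mod 3).
    Then x = 19 + 20·0 = 19, valid modulo lcm(20, 12) = 60: x ≡ 19 (mod 60).
  Combine with x ≡ 7 (mod 9): gcd(60, 9) = 3; 7 - 19 = -12, which IS divisible by 3, so compatible.
    Write x = 19 + 60·t and substitute into x ≡ 7 (mod 9): 60·t ≡ 7 − 19 = -12 (mod 9).
    Divide the congruence (and modulus) by g = 3: 20·t ≡ -4 (mod 3).
    Reduce coefficients mod 3: 2·t ≡ 2 (mod 3).
    The inverse of 2 mod 3 is 2 (since 2·2 = 4 = 1·3 + 1), so t ≡ 2·2 = 4 ≡ 1 (mod 3).
    Then x = 19 + 60·1 = 79, valid modulo lcm(60, 9) = 180: x ≡ 79 (mod 180).
Verify: 79 mod 20 = 19, 79 mod 12 = 7, 79 mod 9 = 7.

x ≡ 79 (mod 180).


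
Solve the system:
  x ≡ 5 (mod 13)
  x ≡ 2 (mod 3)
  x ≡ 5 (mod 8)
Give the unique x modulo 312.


Moduli 13, 3, 8 are pairwise coprime; by CRT there is a unique solution modulo M = 13 · 3 · 8 = 312.
Solve pairwise, accumulating the modulus:
  Start with x ≡ 5 (mod 13).
  Combine with x ≡ 2 (mod 3): since gcd(13, 3) = 1, we get a unique residue mod 39.
    Write x = 5 + 13·t and substitute into x ≡ 2 (mod 3): 13·t ≡ 2 − 5 = -3 (mod 3).
    Reduce coefficients mod 3: 1·t ≡ 0 (mod 3).
    So t ≡ 0 (mod 3).
    Then x = 5 + 13·0 = 5, valid modulo lcm(13, 3) = 39: x ≡ 5 (mod 39).
  Combine with x ≡ 5 (mod 8): since gcd(39, 8) = 1, we get a unique residue mod 312.
    Write x = 5 + 39·t and substitute into x ≡ 5 (mod 8): 39·t ≡ 5 − 5 = 0 (mod 8).
    Reduce coefficients mod 8: 7·t ≡ 0 (mod 8).
    The inverse of 7 mod 8 is 7 (since 7·7 = 49 = 6·8 + 1), so t ≡ 7·0 = 0 ≡ 0 (mod 8).
    Then x = 5 + 39·0 = 5, valid modulo lcm(39, 8) = 312: x ≡ 5 (mod 312).
Verify: 5 mod 13 = 5 ✓, 5 mod 3 = 2 ✓, 5 mod 8 = 5 ✓.

x ≡ 5 (mod 312).


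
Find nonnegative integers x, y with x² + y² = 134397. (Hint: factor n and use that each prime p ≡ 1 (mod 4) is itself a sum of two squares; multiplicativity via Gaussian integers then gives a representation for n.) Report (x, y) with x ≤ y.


Step 1: Factor n = 134397 = 3^2 · 109 · 137.
Step 2: Check the mod-4 condition on each prime factor: 3 ≡ 3 (mod 4), exponent 2 (must be even); 109 ≡ 1 (mod 4), exponent 1; 137 ≡ 1 (mod 4), exponent 1.
All primes ≡ 3 (mod 4) appear to even exponent (or don't appear), so by the two-squares theorem n IS expressible as a sum of two squares.
Step 3: Build a representation. Group n = k² · m with k = 3 and m = 109 · 137 = 14933 (a product of primes ≡ 1 (mod 4)); a representation of m scales to one of n via (k·x)² + (k·y)² = k²(x² + y²). Each prime p ≡ 1 (mod 4) is itself a sum of two squares; find a² by testing p − a² for a perfect square:
  109: 109 − 1² = 108, 109 − 2² = 105, 109 − 3² = 100 = 10² ⇒ 109 = 3² + 10².
  137: 137 − 1² = 136, 137 − 2² = 133, 137 − 3² = 128, 137 − 4² = 121 = 11² ⇒ 137 = 4² + 11².
  Combine using the Brahmagupta–Fibonacci identity (a² + b²)(c² + d²) = (ac − bd)² + (ad + bc)² = (ac + bd)² + (ad − bc)²:
  109 · 137 = 14933: from (3² + 10²)(4² + 11²), take (3·4 − 10·11, 3·11 + 10·4) = (12 − 110, 33 + 40) = (-98, 73); dropping signs (only squares matter) gives (98, 73); check 98² + 73² = 9604 + 5329 = 14933 ✓.
  Scale by k = 3: (3·98, 3·73) = (294, 219).
Step 4: Order so x ≤ y and verify: 219² + 294² = 47961 + 86436 = 134397 = n. ✓

n = 134397 = 219² + 294² (one valid representation with x ≤ y).


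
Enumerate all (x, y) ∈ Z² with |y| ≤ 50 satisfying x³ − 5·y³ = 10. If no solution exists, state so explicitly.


The equation is x³ - 5y³ = 10. For fixed y, x³ = 5·y³ + 10, so a solution requires the RHS to be a perfect cube.
Strategy: iterate y from -50 to 50, compute RHS = 5·y³ + 10, and check whether it is a (positive or negative) perfect cube.
Check small values of y:
  y = 0: RHS = 10 is not a perfect cube.
  y = 1: RHS = 15 is not a perfect cube.
  y = -1: RHS = 5 is not a perfect cube.
  y = 2: RHS = 50 is not a perfect cube.
  y = -2: RHS = -30 is not a perfect cube.
  y = 3: RHS = 145 is not a perfect cube.
  y = -3: RHS = -125 = (-5)³ ⇒ x = -5 works.
Continuing the search up to |y| = 50 finds no further solutions beyond those listed.
Collected solutions: (-5, -3).

Solutions (with |y| ≤ 50): (-5, -3).


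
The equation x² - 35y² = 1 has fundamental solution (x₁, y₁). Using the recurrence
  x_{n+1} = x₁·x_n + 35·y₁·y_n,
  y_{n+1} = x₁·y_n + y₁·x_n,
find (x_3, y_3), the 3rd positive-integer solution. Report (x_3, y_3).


Step 1: Find the fundamental solution (x₁, y₁) of x² - 35y² = 1.
  Expand √35 as a continued fraction. a₀ = ⌊√35⌋ = 5; iterate m_{k+1} = d_k·a_k − m_k, d_{k+1} = (35 − m_{k+1}²)/d_k, a_{k+1} = ⌊(a₀ + m_{k+1})/d_{k+1}⌋ (starting m₀ = 0, d₀ = 1), with convergents p_k = a_k·p_{k-1} + p_{k-2}, q_k = a_k·q_{k-1} + q_{k-2} (p₋₁ = 1, q₋₁ = 0):
  k = 0: a₀ = 5; p₀/q₀ = 5/1; p₀² − 35·q₀² = 25 − 35 = -10.
  k = 1: m = 5, d = 10, a = ⌊(5 + 5)/10⌋ = 1; p/q = (1·5 + 1)/(1·1 + 0) = 6/1; p² − 35·q² = 36 − 35 = 1.
  The first convergent with p² − 35·q² = 1 gives the fundamental solution (x₁, y₁) = (6, 1).
Step 2: Apply the recurrence (x_{n+1}, y_{n+1}) = (x₁x_n + 35y₁y_n, x₁y_n + y₁x_n) repeatedly.
  From (x_1, y_1) = (6, 1): x_2 = 6·6 + 35·1·1 = 71; y_2 = 6·1 + 1·6 = 12.
  From (x_2, y_2) = (71, 12): x_3 = 6·71 + 35·1·12 = 846; y_3 = 6·12 + 1·71 = 143.
Step 3: Verify x_3² - 35·y_3² = 715716 - 715715 = 1 (should be 1). ✓

(x_1, y_1) = (6, 1); (x_3, y_3) = (846, 143).


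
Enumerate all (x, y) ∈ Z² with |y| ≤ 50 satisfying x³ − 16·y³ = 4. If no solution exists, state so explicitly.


The equation is x³ - 16y³ = 4. For fixed y, x³ = 16·y³ + 4, so a solution requires the RHS to be a perfect cube.
Strategy: iterate y from -50 to 50, compute RHS = 16·y³ + 4, and check whether it is a (positive or negative) perfect cube.
Check small values of y:
  y = 0: RHS = 4 is not a perfect cube.
  y = 1: RHS = 20 is not a perfect cube.
  y = -1: RHS = -12 is not a perfect cube.
  y = 2: RHS = 132 is not a perfect cube.
  y = -2: RHS = -124 is not a perfect cube.
  y = 3: RHS = 436 is not a perfect cube.
  y = -3: RHS = -428 is not a perfect cube.
Continuing the search up to |y| = 50 finds no solutions either.
No (x, y) in the scanned range satisfies the equation.

No integer solutions with |y| ≤ 50.


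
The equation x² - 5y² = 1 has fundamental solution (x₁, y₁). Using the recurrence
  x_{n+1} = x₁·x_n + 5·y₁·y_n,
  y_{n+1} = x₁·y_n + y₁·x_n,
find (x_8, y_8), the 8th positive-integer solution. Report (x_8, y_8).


Step 1: Find the fundamental solution (x₁, y₁) of x² - 5y² = 1.
  Expand √5 as a continued fraction. a₀ = ⌊√5⌋ = 2; iterate m_{k+1} = d_k·a_k − m_k, d_{k+1} = (5 − m_{k+1}²)/d_k, a_{k+1} = ⌊(a₀ + m_{k+1})/d_{k+1}⌋ (starting m₀ = 0, d₀ = 1), with convergents p_k = a_k·p_{k-1} + p_{k-2}, q_k = a_k·q_{k-1} + q_{k-2} (p₋₁ = 1, q₋₁ = 0):
  k = 0: a₀ = 2; p₀/q₀ = 2/1; p₀² − 5·q₀² = 4 − 5 = -1.
  k = 1: m = 2, d = 1, a = ⌊(2 + 2)/1⌋ = 4; p/q = (4·2 + 1)/(4·1 + 0) = 9/4; p² − 5·q² = 81 − 80 = 1.
  The first convergent with p² − 5·q² = 1 gives the fundamental solution (x₁, y₁) = (9, 4).
Step 2: Apply the recurrence (x_{n+1}, y_{n+1}) = (x₁x_n + 5y₁y_n, x₁y_n + y₁x_n) repeatedly.
  From (x_1, y_1) = (9, 4): x_2 = 9·9 + 5·4·4 = 161; y_2 = 9·4 + 4·9 = 72.
  From (x_2, y_2) = (161, 72): x_3 = 9·161 + 5·4·72 = 2889; y_3 = 9·72 + 4·161 = 1292.
  From (x_3, y_3) = (2889, 1292): x_4 = 9·2889 + 5·4·1292 = 51841; y_4 = 9·1292 + 4·2889 = 23184.
  From (x_4, y_4) = (51841, 23184): x_5 = 9·51841 + 5·4·23184 = 930249; y_5 = 9·23184 + 4·51841 = 416020.
  From (x_5, y_5) = (930249, 416020): x_6 = 9·930249 + 5·4·416020 = 16692641; y_6 = 9·416020 + 4·930249 = 7465176.
  From (x_6, y_6) = (16692641, 7465176): x_7 = 9·16692641 + 5·4·7465176 = 299537289; y_7 = 9·7465176 + 4·16692641 = 133957148.
  From (x_7, y_7) = (299537289, 133957148): x_8 = 9·299537289 + 5·4·133957148 = 5374978561; y_8 = 9·133957148 + 4·299537289 = 2403763488.
Step 3: Verify x_8² - 5·y_8² = 28890394531209630721 - 28890394531209630720 = 1 (should be 1). ✓

(x_1, y_1) = (9, 4); (x_8, y_8) = (5374978561, 2403763488).


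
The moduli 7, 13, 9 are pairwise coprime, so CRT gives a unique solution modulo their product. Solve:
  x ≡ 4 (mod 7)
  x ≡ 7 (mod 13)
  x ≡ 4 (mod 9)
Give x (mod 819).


Moduli 7, 13, 9 are pairwise coprime; by CRT there is a unique solution modulo M = 7 · 13 · 9 = 819.
Solve pairwise, accumulating the modulus:
  Start with x ≡ 4 (mod 7).
  Combine with x ≡ 7 (mod 13): since gcd(7, 13) = 1, we get a unique residue mod 91.
    Write x = 4 + 7·t and substitute into x ≡ 7 (mod 13): 7·t ≡ 7 − 4 = 3 (mod 13).
    The inverse of 7 mod 13 is 2 (since 7·2 = 14 = 1·13 + 1), so t ≡ 2·3 = 6 ≡ 6 (mod 13).
    Then x = 4 + 7·6 = 46, valid modulo lcm(7, 13) = 91: x ≡ 46 (mod 91).
  Combine with x ≡ 4 (mod 9): since gcd(91, 9) = 1, we get a unique residue mod 819.
    Write x = 46 + 91·t and substitute into x ≡ 4 (mod 9): 91·t ≡ 4 − 46 = -42 (mod 9).
    Reduce coefficients mod 9: 1·t ≡ 3 (mod 9).
    So t ≡ 3 (mod 9).
    Then x = 46 + 91·3 = 319, valid modulo lcm(91, 9) = 819: x ≡ 319 (mod 819).
Verify: 319 mod 7 = 4 ✓, 319 mod 13 = 7 ✓, 319 mod 9 = 4 ✓.

x ≡ 319 (mod 819).


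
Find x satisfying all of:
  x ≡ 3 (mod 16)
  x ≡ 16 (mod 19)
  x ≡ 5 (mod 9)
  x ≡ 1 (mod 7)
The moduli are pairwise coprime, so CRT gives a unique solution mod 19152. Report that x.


Product of moduli M = 16 · 19 · 9 · 7 = 19152.
Merge one congruence at a time:
  Start: x ≡ 3 (mod 16).
  Combine with x ≡ 16 (mod 19); new modulus lcm = 304.
    Write x = 3 + 16·t and substitute into x ≡ 16 (mod 19): 16·t ≡ 16 − 3 = 13 (mod 19).
    The inverse of 16 mod 19 is 6 (since 16·6 = 96 = 5·19 + 1), so t ≡ 6·13 = 78 ≡ 2 (mod 19).
    Then x = 3 + 16·2 = 35, valid modulo lcm(16, 19) = 304: x ≡ 35 (mod 304).
  Combine with x ≡ 5 (mod 9); new modulus lcm = 2736.
    Write x = 35 + 304·t and substitute into x ≡ 5 (mod 9): 304·t ≡ 5 − 35 = -30 (mod 9).
    Reduce coefficients mod 9: 7·t ≡ 6 (mod 9).
    The inverse of 7 mod 9 is 4 (since 7·4 = 28 = 3·9 + 1), so t ≡ 4·6 = 24 ≡ 6 (mod 9).
    Then x = 35 + 304·6 = 1859, valid modulo lcm(304, 9) = 2736: x ≡ 1859 (mod 2736).
  Combine with x ≡ 1 (mod 7); new modulus lcm = 19152.
    Write x = 1859 + 2736·t and substitute into x ≡ 1 (mod 7): 2736·t ≡ 1 − 1859 = -1858 (mod 7).
    Reduce coefficients mod 7: 6·t ≡ 4 (mod 7).
    The inverse of 6 mod 7 is 6 (since 6·6 = 36 = 5·7 + 1), so t ≡ 6·4 = 24 ≡ 3 (mod 7).
    Then x = 1859 + 2736·3 = 10067, valid modulo lcm(2736, 7) = 19152: x ≡ 10067 (mod 19152).
Verify against each original: 10067 mod 16 = 3, 10067 mod 19 = 16, 10067 mod 9 = 5, 10067 mod 7 = 1.

x ≡ 10067 (mod 19152).


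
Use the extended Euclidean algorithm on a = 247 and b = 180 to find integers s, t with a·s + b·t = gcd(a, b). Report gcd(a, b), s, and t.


Euclidean algorithm on (247, 180) — divide until remainder is 0:
  247 = 1 · 180 + 67
  180 = 2 · 67 + 46
  67 = 1 · 46 + 21
  46 = 2 · 21 + 4
  21 = 5 · 4 + 1
  4 = 4 · 1 + 0
gcd(247, 180) = 1.
Track Bezout coefficients alongside the remainders: start with r₀ = 247 = a·1 + b·0 (s = 1, t = 0) and r₁ = 180 = a·0 + b·1 (s = 0, t = 1); each new remainder r_{k+1} = r_{k-1} − q_k·r_k inherits s_{k+1} = s_{k-1} − q_k·s_k, t_{k+1} = t_{k-1} − q_k·t_k, so r_k = a·s_k + b·t_k at every step:
  q = 1: r = 67, s = 1 − 1·0 = 1, t = 0 − 1·1 = -1  (check: 247·1 + 180·(-1) = 67)
  q = 2: r = 46, s = 0 − 2·1 = -2, t = 1 − 2·(-1) = 3  (check: 247·(-2) + 180·3 = 46)
  q = 1: r = 21, s = 1 − 1·(-2) = 3, t = -1 − 1·3 = -4  (check: 247·3 + 180·(-4) = 21)
  q = 2: r = 4, s = -2 − 2·3 = -8, t = 3 − 2·(-4) = 11  (check: 247·(-8) + 180·11 = 4)
  q = 5: r = 1, s = 3 − 5·(-8) = 43, t = -4 − 5·11 = -59  (check: 247·43 + 180·(-59) = 1)
The row with r = 1 (the gcd) gives the Bezout coefficients s = 43, t = -59.
Result: 247 · (43) + 180 · (-59) = 1.

gcd(247, 180) = 1; s = 43, t = -59 (check: 247·43 + 180·(-59) = 1).


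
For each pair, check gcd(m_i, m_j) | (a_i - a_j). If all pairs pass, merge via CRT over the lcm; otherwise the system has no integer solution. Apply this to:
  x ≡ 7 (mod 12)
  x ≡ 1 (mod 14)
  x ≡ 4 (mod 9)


Moduli 12, 14, 9 are not pairwise coprime, so CRT works modulo lcm(m_i) when all pairwise compatibility conditions hold.
Pairwise compatibility: gcd(m_i, m_j) must divide a_i - a_j for every pair.
Merge one congruence at a time:
  Start: x ≡ 7 (mod 12).
  Combine with x ≡ 1 (mod 14): gcd(12, 14) = 2; 1 - 7 = -6, which IS divisible by 2, so compatible.
    Write x = 7 + 12·t and substitute into x ≡ 1 (mod 14): 12·t ≡ 1 − 7 = -6 (mod 14).
    Divide the congruence (and modulus) by g = 2: 6·t ≡ -3 (mod 7).
    Reduce coefficients mod 7: 6·t ≡ 4 (mod 7).
    The inverse of 6 mod 7 is 6 (since 6·6 = 36 = 5·7 + 1), so t ≡ 6·4 = 24 ≡ 3 (mod 7).
    Then x = 7 + 12·3 = 43, valid modulo lcm(12, 14) = 84: x ≡ 43 (mod 84).
  Combine with x ≡ 4 (mod 9): gcd(84, 9) = 3; 4 - 43 = -39, which IS divisible by 3, so compatible.
    Write x = 43 + 84·t and substitute into x ≡ 4 (mod 9): 84·t ≡ 4 − 43 = -39 (mod 9).
    Divide the congruence (and modulus) by g = 3: 28·t ≡ -13 (mod 3).
    Reduce coefficients mod 3: 1·t ≡ 2 (mod 3).
    So t ≡ 2 (mod 3).
    Then x = 43 + 84·2 = 211, valid modulo lcm(84, 9) = 252: x ≡ 211 (mod 252).
Verify: 211 mod 12 = 7, 211 mod 14 = 1, 211 mod 9 = 4.

x ≡ 211 (mod 252).


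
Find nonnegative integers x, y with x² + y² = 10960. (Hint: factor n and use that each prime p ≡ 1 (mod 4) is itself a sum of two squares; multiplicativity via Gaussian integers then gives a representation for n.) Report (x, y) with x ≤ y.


Step 1: Factor n = 10960 = 2^4 · 5 · 137.
Step 2: Check the mod-4 condition on each prime factor: 2 = 2 (special); 5 ≡ 1 (mod 4), exponent 1; 137 ≡ 1 (mod 4), exponent 1.
All primes ≡ 3 (mod 4) appear to even exponent (or don't appear), so by the two-squares theorem n IS expressible as a sum of two squares.
Step 3: Build a representation. Group n = k² · m with k = 4 and m = 5 · 137 = 685 (a product of primes ≡ 1 (mod 4)); a representation of m scales to one of n via (k·x)² + (k·y)² = k²(x² + y²). Each prime p ≡ 1 (mod 4) is itself a sum of two squares; find a² by testing p − a² for a perfect square:
  5: 5 − 1² = 4 = 2² ⇒ 5 = 1² + 2².
  137: 137 − 1² = 136, 137 − 2² = 133, 137 − 3² = 128, 137 − 4² = 121 = 11² ⇒ 137 = 4² + 11².
  Combine using the Brahmagupta–Fibonacci identity (a² + b²)(c² + d²) = (ac − bd)² + (ad + bc)² = (ac + bd)² + (ad − bc)²:
  5 · 137 = 685: from (1² + 2²)(4² + 11²), take (1·4 − 2·11, 1·11 + 2·4) = (4 − 22, 11 + 8) = (-18, 19); dropping signs (only squares matter) gives (18, 19); check 18² + 19² = 324 + 361 = 685 ✓.
  Scale by k = 4: (4·18, 4·19) = (72, 76).
Step 4: Order so x ≤ y and verify: 72² + 76² = 5184 + 5776 = 10960 = n. ✓

n = 10960 = 72² + 76² (one valid representation with x ≤ y).


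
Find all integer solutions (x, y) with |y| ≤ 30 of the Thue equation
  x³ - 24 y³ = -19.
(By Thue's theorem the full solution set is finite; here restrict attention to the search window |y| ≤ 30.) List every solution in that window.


The equation is x³ - 24y³ = -19. For fixed y, x³ = 24·y³ − 19, so a solution requires the RHS to be a perfect cube.
Strategy: iterate y from -30 to 30, compute RHS = 24·y³ − 19, and check whether it is a (positive or negative) perfect cube.
Check small values of y:
  y = 0: RHS = -19 is not a perfect cube.
  y = 1: RHS = 5 is not a perfect cube.
  y = -1: RHS = -43 is not a perfect cube.
  y = 2: RHS = 173 is not a perfect cube.
  y = -2: RHS = -211 is not a perfect cube.
  y = 3: RHS = 629 is not a perfect cube.
  y = -3: RHS = -667 is not a perfect cube.
Continuing the search up to |y| = 30 finds no solutions either.
No (x, y) in the scanned range satisfies the equation.

No integer solutions with |y| ≤ 30.


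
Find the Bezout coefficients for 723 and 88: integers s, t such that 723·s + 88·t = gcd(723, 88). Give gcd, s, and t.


Euclidean algorithm on (723, 88) — divide until remainder is 0:
  723 = 8 · 88 + 19
  88 = 4 · 19 + 12
  19 = 1 · 12 + 7
  12 = 1 · 7 + 5
  7 = 1 · 5 + 2
  5 = 2 · 2 + 1
  2 = 2 · 1 + 0
gcd(723, 88) = 1.
Track Bezout coefficients alongside the remainders: start with r₀ = 723 = a·1 + b·0 (s = 1, t = 0) and r₁ = 88 = a·0 + b·1 (s = 0, t = 1); each new remainder r_{k+1} = r_{k-1} − q_k·r_k inherits s_{k+1} = s_{k-1} − q_k·s_k, t_{k+1} = t_{k-1} − q_k·t_k, so r_k = a·s_k + b·t_k at every step:
  q = 8: r = 19, s = 1 − 8·0 = 1, t = 0 − 8·1 = -8  (check: 723·1 + 88·(-8) = 19)
  q = 4: r = 12, s = 0 − 4·1 = -4, t = 1 − 4·(-8) = 33  (check: 723·(-4) + 88·33 = 12)
  q = 1: r = 7, s = 1 − 1·(-4) = 5, t = -8 − 1·33 = -41  (check: 723·5 + 88·(-41) = 7)
  q = 1: r = 5, s = -4 − 1·5 = -9, t = 33 − 1·(-41) = 74  (check: 723·(-9) + 88·74 = 5)
  q = 1: r = 2, s = 5 − 1·(-9) = 14, t = -41 − 1·74 = -115  (check: 723·14 + 88·(-115) = 2)
  q = 2: r = 1, s = -9 − 2·14 = -37, t = 74 − 2·(-115) = 304  (check: 723·(-37) + 88·304 = 1)
The row with r = 1 (the gcd) gives the Bezout coefficients s = -37, t = 304.
Result: 723 · (-37) + 88 · (304) = 1.

gcd(723, 88) = 1; s = -37, t = 304 (check: 723·(-37) + 88·304 = 1).


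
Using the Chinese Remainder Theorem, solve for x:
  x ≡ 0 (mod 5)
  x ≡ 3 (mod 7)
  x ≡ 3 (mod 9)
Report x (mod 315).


Moduli 5, 7, 9 are pairwise coprime; by CRT there is a unique solution modulo M = 5 · 7 · 9 = 315.
Solve pairwise, accumulating the modulus:
  Start with x ≡ 0 (mod 5).
  Combine with x ≡ 3 (mod 7): since gcd(5, 7) = 1, we get a unique residue mod 35.
    Write x = 0 + 5·t and substitute into x ≡ 3 (mod 7): 5·t ≡ 3 − 0 = 3 (mod 7).
    The inverse of 5 mod 7 is 3 (since 5·3 = 15 = 2·7 + 1), so t ≡ 3·3 = 9 ≡ 2 (mod 7).
    Then x = 0 + 5·2 = 10, valid modulo lcm(5, 7) = 35: x ≡ 10 (mod 35).
  Combine with x ≡ 3 (mod 9): since gcd(35, 9) = 1, we get a unique residue mod 315.
    Write x = 10 + 35·t and substitute into x ≡ 3 (mod 9): 35·t ≡ 3 − 10 = -7 (mod 9).
    Reduce coefficients mod 9: 8·t ≡ 2 (mod 9).
    The inverse of 8 mod 9 is 8 (since 8·8 = 64 = 7·9 + 1), so t ≡ 8·2 = 16 ≡ 7 (mod 9).
    Then x = 10 + 35·7 = 255, valid modulo lcm(35, 9) = 315: x ≡ 255 (mod 315).
Verify: 255 mod 5 = 0 ✓, 255 mod 7 = 3 ✓, 255 mod 9 = 3 ✓.

x ≡ 255 (mod 315).
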